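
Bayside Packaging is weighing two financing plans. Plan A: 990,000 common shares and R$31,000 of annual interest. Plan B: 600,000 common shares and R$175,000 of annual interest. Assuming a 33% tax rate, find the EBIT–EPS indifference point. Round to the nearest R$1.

R$396,538

Set EPS_A = EPS_B: (EBIT − R$31,000)(1 − 0.33) ÷ 990,000 = (EBIT − R$175,000)(1 − 0.33) ÷ 600,000.
Cancelling (1 − t) and cross-multiplying: 600,000·(EBIT − 31,000) = 990,000·(EBIT − 175,000).
EBIT × (990,000 − 600,000) = 175,000 × 990,000 − 31,000 × 600,000 = 154,650,000,000, so EBIT = 154,650,000,000 ÷ 390,000 = 396,538.46.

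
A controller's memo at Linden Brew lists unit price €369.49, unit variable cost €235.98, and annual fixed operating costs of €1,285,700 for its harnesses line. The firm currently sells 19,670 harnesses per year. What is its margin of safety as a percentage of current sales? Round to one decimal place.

Each unit contributes €369.49 − €235.98 = €133.51. Break-even units = €1,285,700 ÷ €133.51 = 9,629.99; break-even revenue = 9,629.99 × €369.49 = €3,558,185.10.
Actual sales revenue = 19,670 × €369.49 = €7,267,868.30.
Margin of safety = (€7,267,868.30 − €3,558,185.10) ÷ €7,267,868.30 = 51.0%.

51.0%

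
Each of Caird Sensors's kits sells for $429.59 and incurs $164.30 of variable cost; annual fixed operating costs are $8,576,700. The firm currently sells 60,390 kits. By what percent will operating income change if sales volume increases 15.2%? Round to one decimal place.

+32.7%

Total contribution margin = 60,390 × $265.29 = $16,020,863.10.
EBIT = $16,020,863.10 − $8,576,700 = $7,444,163.10.
DOL = contribution ÷ EBIT = $16,020,863.10 ÷ $7,444,163.10 = 2.1521.
So EBIT moves 2.1521 × (+15.2%) = +32.7%.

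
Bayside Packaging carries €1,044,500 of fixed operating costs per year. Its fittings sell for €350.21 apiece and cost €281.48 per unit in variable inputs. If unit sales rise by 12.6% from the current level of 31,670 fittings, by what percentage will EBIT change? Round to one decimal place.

Total contribution margin = 31,670 × €68.73 = €2,176,679.10.
Subtracting fixed costs: EBIT = €2,176,679.10 − €1,044,500 = €1,132,179.10.
DOL = contribution ÷ EBIT = €2,176,679.10 ÷ €1,132,179.10 = 1.9226.
Operating income changes by 1.9226 × +12.6% = +24.2%.

+24.2%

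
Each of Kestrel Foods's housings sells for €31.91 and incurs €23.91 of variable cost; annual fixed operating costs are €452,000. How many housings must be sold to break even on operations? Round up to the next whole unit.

Each unit contributes €31.91 − €23.91 = €8.00.
Break-even Q = €452,000 / €8.00 = 56,500.00 → 56,500 housings.

56,500 housings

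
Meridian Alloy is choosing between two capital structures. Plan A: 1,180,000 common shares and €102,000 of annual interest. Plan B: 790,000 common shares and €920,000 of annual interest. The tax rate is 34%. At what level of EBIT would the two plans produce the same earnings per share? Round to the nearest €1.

Set EPS_A = EPS_B: (EBIT − €102,000)(1 − 0.34) ÷ 1,180,000 = (EBIT − €920,000)(1 − 0.34) ÷ 790,000.
Cancelling (1 − t) and cross-multiplying: 790,000·(EBIT − 102,000) = 1,180,000·(EBIT − 920,000).
Solving, EBIT = (920,000·1,180,000 − 102,000·790,000) / (1,180,000 − 790,000) = 1,005,020,000,000 / 390,000 = 2,576,974.36.

€2,576,974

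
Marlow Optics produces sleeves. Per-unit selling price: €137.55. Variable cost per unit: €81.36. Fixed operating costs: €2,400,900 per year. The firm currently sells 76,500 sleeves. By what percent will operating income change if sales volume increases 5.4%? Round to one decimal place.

+12.2%

Total contribution margin = 76,500 × €56.19 = €4,298,535.00.
EBIT = €4,298,535.00 − €2,400,900 = €1,897,635.00.
Degree of operating leverage = €4,298,535.00 / €1,897,635.00 = 2.2652.
So EBIT moves 2.2652 × (+5.4%) = +12.2%.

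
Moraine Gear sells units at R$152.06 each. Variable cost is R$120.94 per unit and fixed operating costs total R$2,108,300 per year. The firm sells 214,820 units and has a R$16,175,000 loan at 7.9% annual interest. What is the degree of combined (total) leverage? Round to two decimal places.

2.03

Total contribution margin = 214,820 × R$31.12 = R$6,685,198.40.
Subtracting fixed costs: EBIT = R$6,685,198.40 − R$2,108,300 = R$4,576,898.40. Interest = R$1,277,825.00, so EBIT − I = R$3,299,073.40.
Degree of total leverage = total CM / (EBIT − interest) = R$6,685,198.40 / R$3,299,073.40 = 2.0264.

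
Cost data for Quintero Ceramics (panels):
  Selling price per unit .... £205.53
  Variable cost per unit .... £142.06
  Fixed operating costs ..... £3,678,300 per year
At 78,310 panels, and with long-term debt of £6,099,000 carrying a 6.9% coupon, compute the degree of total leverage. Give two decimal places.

Total contribution margin = 78,310 × £63.47 = £4,970,335.70.
Subtracting fixed costs: EBIT = £4,970,335.70 − £3,678,300 = £1,292,035.70. Interest = £420,831.00, so EBIT − I = £871,204.70.
Degree of total leverage = total CM / (EBIT − interest) = £4,970,335.70 / £871,204.70 = 5.7051.

5.71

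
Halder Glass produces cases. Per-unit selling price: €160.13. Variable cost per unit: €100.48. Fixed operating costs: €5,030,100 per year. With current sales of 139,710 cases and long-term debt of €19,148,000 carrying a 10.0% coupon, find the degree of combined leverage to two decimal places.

6.00

Contribution at this volume is 139,710 × €59.65 = €8,333,701.50.
Subtracting fixed costs: EBIT = €8,333,701.50 − €5,030,100 = €3,303,601.50. Interest = €1,914,800.00, so EBIT − I = €1,388,801.50.
DCL = contribution ÷ (EBIT − I) = €8,333,701.50 ÷ €1,388,801.50 = 6.0006.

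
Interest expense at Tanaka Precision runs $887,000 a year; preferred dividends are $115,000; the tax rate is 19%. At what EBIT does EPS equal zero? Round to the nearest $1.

Preferred dividends are paid after tax, so their pre-tax equivalent is $115,000 ÷ (1 − 0.19) = $141,975.31.
Financial break-even EBIT = interest + D_p ÷ (1 − t) = $887,000 + $141,975.31 = $1,028,975.31.

$1,028,975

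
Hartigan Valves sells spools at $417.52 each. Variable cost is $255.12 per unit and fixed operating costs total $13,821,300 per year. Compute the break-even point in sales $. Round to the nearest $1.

$35,533,677

Contribution margin per unit = $417.52 − $255.12 = $162.40, a CM ratio of $162.40 ÷ $417.52 = 0.3890.
Break-even sales = FC ÷ CM ratio = $13,821,300 × $417.52 / $162.40 = $35,533,677.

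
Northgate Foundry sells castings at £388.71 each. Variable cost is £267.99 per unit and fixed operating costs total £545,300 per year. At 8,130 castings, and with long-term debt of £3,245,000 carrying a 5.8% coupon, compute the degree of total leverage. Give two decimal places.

Total contribution margin = 8,130 × £120.72 = £981,453.60.
Subtracting fixed costs: EBIT = £981,453.60 − £545,300 = £436,153.60. Interest = £188,210.00, so EBIT − I = £247,943.60.
DCL = contribution ÷ (EBIT − I) = £981,453.60 ÷ £247,943.60 = 3.9584.

3.96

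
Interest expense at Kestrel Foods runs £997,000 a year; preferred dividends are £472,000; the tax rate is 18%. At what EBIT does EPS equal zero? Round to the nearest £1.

Preferred dividends are paid after tax, so their pre-tax equivalent is £472,000 ÷ (1 − 0.18) = £575,609.76.
Financial break-even EBIT = interest + D_p ÷ (1 − t) = £997,000 + £575,609.76 = £1,572,609.76.

£1,572,610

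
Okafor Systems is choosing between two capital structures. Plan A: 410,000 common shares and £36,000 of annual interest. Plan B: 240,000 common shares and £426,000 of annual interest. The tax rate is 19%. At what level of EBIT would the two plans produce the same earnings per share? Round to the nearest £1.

£976,588

At indifference, (EBIT − 36,000)(1 − t)/410,000 = (EBIT − 426,000)(1 − t)/240,000.
Cancelling (1 − t) and cross-multiplying: 240,000·(EBIT − 36,000) = 410,000·(EBIT − 426,000).
EBIT × (410,000 − 240,000) = 426,000 × 410,000 − 36,000 × 240,000 = 166,020,000,000, so EBIT = 166,020,000,000 ÷ 170,000 = 976,588.24.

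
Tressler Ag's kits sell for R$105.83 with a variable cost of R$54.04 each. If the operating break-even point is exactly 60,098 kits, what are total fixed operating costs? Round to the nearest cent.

Each unit contributes R$105.83 − R$54.04 = R$51.79.
Fixed costs = break-even units × CM = 60,098 × R$51.79 = R$3,112,475.42.

R$3,112,475.42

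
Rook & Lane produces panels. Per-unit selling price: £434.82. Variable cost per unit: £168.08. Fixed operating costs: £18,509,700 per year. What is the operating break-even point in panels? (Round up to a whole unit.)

69,393 panels

Contribution margin per unit = £434.82 − £168.08 = £266.74.
Units to break even: £18,509,700 ÷ £266.74 = 69,392.29, rounded up to 69,393.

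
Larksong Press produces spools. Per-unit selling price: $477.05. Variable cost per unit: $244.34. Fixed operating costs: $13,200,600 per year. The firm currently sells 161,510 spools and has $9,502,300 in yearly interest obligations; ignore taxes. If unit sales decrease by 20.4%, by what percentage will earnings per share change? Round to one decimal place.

-51.5%

Contribution at this volume is 161,510 × $232.71 = $37,584,992.10.
Operating income = contribution − fixed costs = $37,584,992.10 − $13,200,600 = $24,384,392.10.
Interest = $9,502,300.00, so EBIT − I = $14,882,092.10.
Degree of combined leverage = contribution ÷ (EBIT − I) = $37,584,992.10 ÷ $14,882,092.10 = 2.5255.
EPS therefore changes by 2.5255 × (-20.4%) = -51.5%.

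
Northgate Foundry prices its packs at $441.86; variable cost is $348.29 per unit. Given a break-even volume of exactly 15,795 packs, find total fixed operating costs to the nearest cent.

Unit CM = price − variable cost = $441.86 − $348.29 = $93.57.
Since BE = FC / CM, FC = 15,795 × $93.57 = $1,477,938.15.

$1,477,938.15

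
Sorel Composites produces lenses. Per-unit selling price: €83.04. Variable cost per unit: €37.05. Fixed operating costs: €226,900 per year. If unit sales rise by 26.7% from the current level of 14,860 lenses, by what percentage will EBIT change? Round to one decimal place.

+40.0%

Total contribution margin = 14,860 × €45.99 = €683,411.40.
Subtracting fixed costs: EBIT = €683,411.40 − €226,900 = €456,511.40.
DOL = contribution ÷ EBIT = €683,411.40 ÷ €456,511.40 = 1.4970.
So EBIT moves 1.4970 × (+26.7%) = +40.0%.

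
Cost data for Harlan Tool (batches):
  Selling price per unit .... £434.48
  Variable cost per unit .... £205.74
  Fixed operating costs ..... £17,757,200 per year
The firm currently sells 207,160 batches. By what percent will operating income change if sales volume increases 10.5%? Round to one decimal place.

At 207,160 units, contribution = 207,160 × £228.74 = £47,385,778.40.
Operating income = contribution − fixed costs = £47,385,778.40 − £17,757,200 = £29,628,578.40.
So DOL = total CM / EBIT = £47,385,778.40 / £29,628,578.40 = 1.5993.
So EBIT moves 1.5993 × (+10.5%) = +16.8%.

+16.8%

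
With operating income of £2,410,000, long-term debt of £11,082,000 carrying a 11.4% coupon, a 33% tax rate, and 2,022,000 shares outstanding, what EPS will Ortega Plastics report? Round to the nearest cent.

Interest = £1,263,348.00, so EBT = £2,410,000 − £1,263,348.00 = £1,146,652.00.
Net income = £1,146,652.00 × (1 − 0.33) = £768,256.84.
EPS = £768,256.84 ÷ 2,022,000 = £0.38.

£0.38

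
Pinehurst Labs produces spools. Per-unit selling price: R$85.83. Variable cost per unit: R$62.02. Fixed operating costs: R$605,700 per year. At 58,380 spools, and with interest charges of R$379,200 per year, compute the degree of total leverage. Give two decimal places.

Contribution at this volume is 58,380 × R$23.81 = R$1,390,027.80.
EBIT = R$1,390,027.80 − R$605,700 = R$784,327.80. Interest = R$379,200.00.
DOL = R$1,390,027.80 ÷ R$784,327.80 = 1.7723; DFL = R$784,327.80 ÷ R$405,127.80 = 1.9360.
DCL = DOL × DFL = 1.7723 × 1.9360 = 3.4312.

3.43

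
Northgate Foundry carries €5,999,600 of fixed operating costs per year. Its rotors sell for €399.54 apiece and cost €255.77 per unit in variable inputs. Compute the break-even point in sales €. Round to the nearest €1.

€16,673,021

CM per unit = €399.54 − €255.77 = €143.77; CM ratio = €143.77 / €399.54 = 0.3598.
Break-even sales = FC ÷ CM ratio = €5,999,600 × €399.54 / €143.77 = €16,673,021.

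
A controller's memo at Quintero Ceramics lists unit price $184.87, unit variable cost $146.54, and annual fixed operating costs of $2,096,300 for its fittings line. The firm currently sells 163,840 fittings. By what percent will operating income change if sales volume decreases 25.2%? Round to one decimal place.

-37.8%

Contribution at this volume is 163,840 × $38.33 = $6,279,987.20.
Operating income = contribution − fixed costs = $6,279,987.20 − $2,096,300 = $4,183,687.20.
So DOL = total CM / EBIT = $6,279,987.20 / $4,183,687.20 = 1.5011.
So EBIT moves 1.5011 × (-25.2%) = -37.8%.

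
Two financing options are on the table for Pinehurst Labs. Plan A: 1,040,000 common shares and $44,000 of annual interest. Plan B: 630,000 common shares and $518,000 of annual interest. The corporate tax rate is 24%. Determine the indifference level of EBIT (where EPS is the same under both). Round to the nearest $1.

Set EPS_A = EPS_B: (EBIT − $44,000)(1 − 0.24) ÷ 1,040,000 = (EBIT − $518,000)(1 − 0.24) ÷ 630,000.
Cancelling (1 − t) and cross-multiplying: 630,000·(EBIT − 44,000) = 1,040,000·(EBIT − 518,000).
Solving, EBIT = (518,000·1,040,000 − 44,000·630,000) / (1,040,000 − 630,000) = 511,000,000,000 / 410,000 = 1,246,341.46.

$1,246,341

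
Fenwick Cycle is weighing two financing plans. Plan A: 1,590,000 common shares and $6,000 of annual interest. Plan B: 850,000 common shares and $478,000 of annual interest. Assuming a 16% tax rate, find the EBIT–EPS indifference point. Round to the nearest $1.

$1,020,162

At indifference, (EBIT − 6,000)(1 − t)/1,590,000 = (EBIT − 478,000)(1 − t)/850,000.
Cancelling (1 − t) and cross-multiplying: 850,000·(EBIT − 6,000) = 1,590,000·(EBIT − 478,000).
Solving, EBIT = (478,000·1,590,000 − 6,000·850,000) / (1,590,000 − 850,000) = 754,920,000,000 / 740,000 = 1,020,162.16.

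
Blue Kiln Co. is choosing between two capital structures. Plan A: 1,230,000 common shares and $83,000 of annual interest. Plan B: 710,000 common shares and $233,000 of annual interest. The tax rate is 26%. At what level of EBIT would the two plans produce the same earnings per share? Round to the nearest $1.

$437,808

At indifference, (EBIT − 83,000)(1 − t)/1,230,000 = (EBIT − 233,000)(1 − t)/710,000.
The (1 − t) factor cancels: (EBIT − 83,000) × 710,000 = (EBIT − 233,000) × 1,230,000.
EBIT × (1,230,000 − 710,000) = 233,000 × 1,230,000 − 83,000 × 710,000 = 227,660,000,000, so EBIT = 227,660,000,000 ÷ 520,000 = 437,807.69.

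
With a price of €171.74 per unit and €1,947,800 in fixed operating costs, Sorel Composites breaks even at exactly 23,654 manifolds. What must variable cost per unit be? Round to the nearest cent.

At break-even, FC = Q × (P − VC), so P − VC = €1,947,800 ÷ 23,654 = €82.3455.
Hence VC = price − CM = €171.74 − €82.3455 = €89.39.

€89.39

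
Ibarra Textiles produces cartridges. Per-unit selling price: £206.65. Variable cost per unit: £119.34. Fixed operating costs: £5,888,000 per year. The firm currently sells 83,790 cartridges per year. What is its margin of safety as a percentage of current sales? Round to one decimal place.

19.5%

Unit CM = price − variable cost = £206.65 − £119.34 = £87.31. Break-even units = £5,888,000 ÷ £87.31 = 67,437.87; break-even revenue = 67,437.87 × £206.65 = £13,936,034.82.
Current sales = 83,790 × £206.65 = £17,315,203.50.
Margin of safety = (£17,315,203.50 − £13,936,034.82) ÷ £17,315,203.50 = 19.5%.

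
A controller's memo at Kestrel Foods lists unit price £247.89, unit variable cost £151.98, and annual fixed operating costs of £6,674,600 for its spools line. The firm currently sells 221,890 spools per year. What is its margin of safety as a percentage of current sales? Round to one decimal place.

Each unit contributes £247.89 − £151.98 = £95.91. Break-even units = £6,674,600 ÷ £95.91 = 69,592.33; break-even revenue = 69,592.33 × £247.89 = £17,251,241.73.
Actual sales revenue = 221,890 × £247.89 = £55,004,312.10.
Margin of safety = (£55,004,312.10 − £17,251,241.73) ÷ £55,004,312.10 = 68.6%.

68.6%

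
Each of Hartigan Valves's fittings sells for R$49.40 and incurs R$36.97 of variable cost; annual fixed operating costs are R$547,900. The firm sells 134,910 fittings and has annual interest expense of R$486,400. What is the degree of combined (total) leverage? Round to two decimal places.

2.61

Total contribution margin = 134,910 × R$12.43 = R$1,676,931.30.
Operating income = contribution − fixed costs = R$1,676,931.30 − R$547,900 = R$1,129,031.30. Interest = R$486,400.00.
DOL = R$1,676,931.30 ÷ R$1,129,031.30 = 1.4853; DFL = R$1,129,031.30 ÷ R$642,631.30 = 1.7569.
DCL = DOL × DFL = 1.4853 × 1.7569 = 2.6095.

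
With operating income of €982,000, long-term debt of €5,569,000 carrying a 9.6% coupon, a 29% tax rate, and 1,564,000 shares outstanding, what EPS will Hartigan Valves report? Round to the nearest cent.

€0.20

Interest = €534,624.00, so EBT = €982,000 − €534,624.00 = €447,376.00.
Net income = €447,376.00 × (1 − 0.29) = €317,636.96.
EPS = €317,636.96 ÷ 1,564,000 = €0.20.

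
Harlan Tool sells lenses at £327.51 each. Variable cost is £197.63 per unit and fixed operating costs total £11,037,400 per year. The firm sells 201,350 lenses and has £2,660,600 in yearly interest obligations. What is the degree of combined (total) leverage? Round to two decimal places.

Contribution at this volume is 201,350 × £129.88 = £26,151,338.00.
EBIT = £26,151,338.00 − £11,037,400 = £15,113,938.00. Interest = £2,660,600.00, so EBIT − I = £12,453,338.00.
DCL = contribution ÷ (EBIT − I) = £26,151,338.00 ÷ £12,453,338.00 = 2.0999.

2.10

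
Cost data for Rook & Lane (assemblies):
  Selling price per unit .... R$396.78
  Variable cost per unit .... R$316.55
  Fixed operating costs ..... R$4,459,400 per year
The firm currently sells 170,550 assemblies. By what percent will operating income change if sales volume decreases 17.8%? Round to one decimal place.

-26.4%

Contribution at this volume is 170,550 × R$80.23 = R$13,683,226.50.
Subtracting fixed costs: EBIT = R$13,683,226.50 − R$4,459,400 = R$9,223,826.50.
DOL = contribution ÷ EBIT = R$13,683,226.50 ÷ R$9,223,826.50 = 1.4835.
%ΔEBIT = DOL × %ΔSales = 1.4835 × -17.8% = -26.4%.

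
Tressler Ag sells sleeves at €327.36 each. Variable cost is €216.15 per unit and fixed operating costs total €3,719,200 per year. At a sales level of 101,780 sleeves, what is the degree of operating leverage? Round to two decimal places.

Contribution at this volume is 101,780 × €111.21 = €11,318,953.80.
EBIT = €11,318,953.80 − €3,719,200 = €7,599,753.80.
So DOL = total CM / EBIT = €11,318,953.80 / €7,599,753.80 = 1.4894.

1.49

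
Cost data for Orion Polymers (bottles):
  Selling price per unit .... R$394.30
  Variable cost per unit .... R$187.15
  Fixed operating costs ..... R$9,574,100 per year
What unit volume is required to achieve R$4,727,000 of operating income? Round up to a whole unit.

69,038 bottles

Contribution margin per unit = R$394.30 − R$187.15 = R$207.15.
Required volume = (fixed costs + target profit) ÷ CM = (R$9,574,100 + R$4,727,000) ÷ R$207.15 = 69,037.41, so 69,038 bottles.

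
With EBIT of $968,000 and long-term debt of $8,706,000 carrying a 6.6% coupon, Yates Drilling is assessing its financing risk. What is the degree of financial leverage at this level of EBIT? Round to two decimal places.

2.46

Interest = $574,596.00.
DFL = EBIT ÷ (EBIT − I) = $968,000 ÷ ($968,000 − $574,596.00) = $968,000 ÷ $393,404.00 = 2.4606.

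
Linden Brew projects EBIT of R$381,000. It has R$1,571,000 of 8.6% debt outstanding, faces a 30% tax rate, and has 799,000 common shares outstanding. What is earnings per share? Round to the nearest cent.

R$0.22

Pre-tax income = R$381,000 − R$135,106.00 = R$245,894.00.
Net income = R$245,894.00 × (1 − 0.30) = R$172,125.80.
EPS = R$172,125.80 ÷ 799,000 = R$0.22.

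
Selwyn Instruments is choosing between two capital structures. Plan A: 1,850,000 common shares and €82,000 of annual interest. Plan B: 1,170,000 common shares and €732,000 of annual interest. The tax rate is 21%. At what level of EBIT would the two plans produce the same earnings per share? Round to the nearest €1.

€1,850,382

Set EPS_A = EPS_B: (EBIT − €82,000)(1 − 0.21) ÷ 1,850,000 = (EBIT − €732,000)(1 − 0.21) ÷ 1,170,000.
Cancelling (1 − t) and cross-multiplying: 1,170,000·(EBIT − 82,000) = 1,850,000·(EBIT − 732,000).
EBIT × (1,850,000 − 1,170,000) = 732,000 × 1,850,000 − 82,000 × 1,170,000 = 1,258,260,000,000, so EBIT = 1,258,260,000,000 ÷ 680,000 = 1,850,382.35.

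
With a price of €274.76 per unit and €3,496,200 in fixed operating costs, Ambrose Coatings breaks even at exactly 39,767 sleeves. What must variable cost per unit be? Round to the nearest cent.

€186.84

At break-even, FC = Q × (P − VC), so P − VC = €3,496,200 ÷ 39,767 = €87.9171.
Hence VC = price − CM = €274.76 − €87.9171 = €186.84.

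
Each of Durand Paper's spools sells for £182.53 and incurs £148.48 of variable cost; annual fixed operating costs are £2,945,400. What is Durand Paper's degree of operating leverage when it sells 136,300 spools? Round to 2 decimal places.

2.74

Contribution at this volume is 136,300 × £34.05 = £4,641,015.00.
Subtracting fixed costs: EBIT = £4,641,015.00 − £2,945,400 = £1,695,615.00.
DOL = contribution ÷ EBIT = £4,641,015.00 ÷ £1,695,615.00 = 2.7371.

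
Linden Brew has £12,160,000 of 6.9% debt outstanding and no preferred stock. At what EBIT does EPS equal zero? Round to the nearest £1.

£839,040

Annual interest = 6.9% × £12,160,000 = £839,040.00.
With no preferred dividends, EPS = 0 when EBIT exactly covers interest, so the financial break-even EBIT is £839,040.00.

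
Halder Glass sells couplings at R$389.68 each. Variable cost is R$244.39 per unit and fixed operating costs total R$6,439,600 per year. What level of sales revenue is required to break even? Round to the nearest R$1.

R$17,271,549

CM per unit = R$389.68 − R$244.39 = R$145.29; CM ratio = R$145.29 / R$389.68 = 0.3728.
Break-even sales = FC ÷ CM ratio = R$6,439,600 × R$389.68 / R$145.29 = R$17,271,549.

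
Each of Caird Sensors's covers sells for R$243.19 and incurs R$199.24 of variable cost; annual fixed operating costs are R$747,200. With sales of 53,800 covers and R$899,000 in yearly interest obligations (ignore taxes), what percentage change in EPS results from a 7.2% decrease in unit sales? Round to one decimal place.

-23.7%

Contribution at this volume is 53,800 × R$43.95 = R$2,364,510.00.
Operating income = contribution − fixed costs = R$2,364,510.00 − R$747,200 = R$1,617,310.00.
After interest of R$899,000.00, pre-tax earnings = R$718,310.00.
DCL = total CM / (EBIT − I) = R$2,364,510.00 / R$718,310.00 = 3.2918.
EPS therefore changes by 3.2918 × (-7.2%) = -23.7%.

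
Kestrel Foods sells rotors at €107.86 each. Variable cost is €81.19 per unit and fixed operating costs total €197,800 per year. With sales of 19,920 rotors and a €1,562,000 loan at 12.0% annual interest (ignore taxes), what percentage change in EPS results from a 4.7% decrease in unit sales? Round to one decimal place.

Total contribution margin = 19,920 × €26.67 = €531,266.40.
Operating income = contribution − fixed costs = €531,266.40 − €197,800 = €333,466.40.
Interest = €187,440.00, so EBIT − I = €146,026.40.
Degree of combined leverage = contribution ÷ (EBIT − I) = €531,266.40 ÷ €146,026.40 = 3.6382.
%ΔEPS = DCL × %ΔSales = 3.6382 × -4.7% = -17.1%.

-17.1%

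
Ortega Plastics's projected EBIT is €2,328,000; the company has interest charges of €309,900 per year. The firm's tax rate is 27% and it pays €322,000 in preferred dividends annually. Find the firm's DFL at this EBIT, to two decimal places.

1.48

Interest = €309,900.00.
Pre-tax preferred-dividend burden = €322,000 ÷ (1 − 0.27) = €441,095.89.
DFL = EBIT ÷ [EBIT − I − D_p/(1−t)] = €2,328,000 ÷ [€2,328,000 − €309,900.00 − €441,095.89] = €2,328,000 ÷ €1,577,004.11 = 1.4762.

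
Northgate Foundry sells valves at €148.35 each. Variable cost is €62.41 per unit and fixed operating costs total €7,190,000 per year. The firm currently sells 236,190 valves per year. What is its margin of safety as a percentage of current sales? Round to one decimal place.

Unit CM = price − variable cost = €148.35 − €62.41 = €85.94. Break-even units = €7,190,000 ÷ €85.94 = 83,663.02; break-even revenue = 83,663.02 × €148.35 = €12,411,409.12.
Current sales = 236,190 × €148.35 = €35,038,786.50.
Margin of safety = (€35,038,786.50 − €12,411,409.12) ÷ €35,038,786.50 = 64.6%.

64.6%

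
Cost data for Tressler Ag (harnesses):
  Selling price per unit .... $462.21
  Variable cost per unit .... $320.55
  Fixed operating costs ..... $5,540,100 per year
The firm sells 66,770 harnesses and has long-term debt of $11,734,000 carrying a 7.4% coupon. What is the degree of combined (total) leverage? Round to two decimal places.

3.10

Total contribution margin = 66,770 × $141.66 = $9,458,638.20.
Subtracting fixed costs: EBIT = $9,458,638.20 − $5,540,100 = $3,918,538.20. Interest = $868,316.00.
DOL = $9,458,638.20 ÷ $3,918,538.20 = 2.4138; DFL = $3,918,538.20 ÷ $3,050,222.20 = 1.2847.
DCL = DOL × DFL = 2.4138 × 1.2847 = 3.1010.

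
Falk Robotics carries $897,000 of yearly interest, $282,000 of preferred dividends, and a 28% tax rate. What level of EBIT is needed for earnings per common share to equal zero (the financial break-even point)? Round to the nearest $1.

$1,288,667

Preferred dividends are paid after tax, so their pre-tax equivalent is $282,000 ÷ (1 − 0.28) = $391,666.67.
Financial break-even EBIT = interest + D_p ÷ (1 − t) = $897,000 + $391,666.67 = $1,288,666.67.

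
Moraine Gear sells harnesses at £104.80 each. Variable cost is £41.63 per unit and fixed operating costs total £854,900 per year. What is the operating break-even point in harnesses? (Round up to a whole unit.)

13,534 harnesses

Each unit contributes £104.80 − £41.63 = £63.17.
Units to break even: £854,900 ÷ £63.17 = 13,533.32, rounded up to 13,534.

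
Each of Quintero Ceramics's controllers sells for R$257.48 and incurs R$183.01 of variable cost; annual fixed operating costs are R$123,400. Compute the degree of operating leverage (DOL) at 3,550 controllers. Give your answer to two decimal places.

1.88

At 3,550 units, contribution = 3,550 × R$74.47 = R$264,368.50.
Subtracting fixed costs: EBIT = R$264,368.50 − R$123,400 = R$140,968.50.
DOL = contribution ÷ EBIT = R$264,368.50 ÷ R$140,968.50 = 1.8754.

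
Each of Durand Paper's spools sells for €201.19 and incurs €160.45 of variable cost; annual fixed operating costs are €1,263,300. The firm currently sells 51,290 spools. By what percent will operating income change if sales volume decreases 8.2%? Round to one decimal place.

-20.7%

At 51,290 units, contribution = 51,290 × €40.74 = €2,089,554.60.
Subtracting fixed costs: EBIT = €2,089,554.60 − €1,263,300 = €826,254.60.
So DOL = total CM / EBIT = €2,089,554.60 / €826,254.60 = 2.5289.
Operating income changes by 2.5289 × -8.2% = -20.7%.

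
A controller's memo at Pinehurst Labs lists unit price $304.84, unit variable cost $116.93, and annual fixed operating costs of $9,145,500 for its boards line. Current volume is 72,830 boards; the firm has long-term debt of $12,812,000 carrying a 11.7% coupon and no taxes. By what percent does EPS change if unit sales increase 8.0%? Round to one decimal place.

+36.0%

Contribution at this volume is 72,830 × $187.91 = $13,685,485.30.
Operating income = contribution − fixed costs = $13,685,485.30 − $9,145,500 = $4,539,985.30.
After interest of $1,499,004.00, pre-tax earnings = $3,040,981.30.
Degree of combined leverage = contribution ÷ (EBIT − I) = $13,685,485.30 ÷ $3,040,981.30 = 4.5004.
EPS therefore changes by 4.5004 × (+8.0%) = +36.0%.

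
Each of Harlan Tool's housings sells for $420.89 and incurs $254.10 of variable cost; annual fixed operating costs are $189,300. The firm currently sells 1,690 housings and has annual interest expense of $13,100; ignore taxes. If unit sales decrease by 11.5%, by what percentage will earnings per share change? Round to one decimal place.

At 1,690 units, contribution = 1,690 × $166.79 = $281,875.10.
Subtracting fixed costs: EBIT = $281,875.10 − $189,300 = $92,575.10.
After interest of $13,100.00, pre-tax earnings = $79,475.10.
Degree of combined leverage = contribution ÷ (EBIT − I) = $281,875.10 ÷ $79,475.10 = 3.5467.
EPS therefore changes by 3.5467 × (-11.5%) = -40.8%.

-40.8%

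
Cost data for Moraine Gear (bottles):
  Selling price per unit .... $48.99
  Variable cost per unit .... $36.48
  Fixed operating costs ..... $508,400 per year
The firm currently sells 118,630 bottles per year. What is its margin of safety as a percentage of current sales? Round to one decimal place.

Each unit contributes $48.99 − $36.48 = $12.51. Break-even units = $508,400 ÷ $12.51 = 40,639.49; break-even revenue = 40,639.49 × $48.99 = $1,990,928.54.
Current sales = 118,630 × $48.99 = $5,811,683.70.
Margin of safety = ($5,811,683.70 − $1,990,928.54) ÷ $5,811,683.70 = 65.7%.

65.7%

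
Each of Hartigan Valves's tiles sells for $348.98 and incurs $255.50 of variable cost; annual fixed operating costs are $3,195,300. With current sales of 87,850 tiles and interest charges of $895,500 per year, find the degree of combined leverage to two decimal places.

Total contribution margin = 87,850 × $93.48 = $8,212,218.00.
Subtracting fixed costs: EBIT = $8,212,218.00 − $3,195,300 = $5,016,918.00. Interest = $895,500.00, so EBIT − I = $4,121,418.00.
Degree of total leverage = total CM / (EBIT − interest) = $8,212,218.00 / $4,121,418.00 = 1.9926.

1.99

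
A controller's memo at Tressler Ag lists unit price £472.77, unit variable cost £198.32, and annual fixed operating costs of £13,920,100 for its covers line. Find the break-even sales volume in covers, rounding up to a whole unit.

Each unit contributes £472.77 − £198.32 = £274.45.
Break-even volume = fixed costs ÷ CM per unit = £13,920,100 ÷ £274.45 = 50,719.99, so 50,720 covers.

50,720 covers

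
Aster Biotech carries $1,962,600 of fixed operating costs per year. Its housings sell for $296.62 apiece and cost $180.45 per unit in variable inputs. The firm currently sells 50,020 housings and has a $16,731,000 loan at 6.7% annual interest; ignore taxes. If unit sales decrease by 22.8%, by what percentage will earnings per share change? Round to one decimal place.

-48.6%

Contribution at this volume is 50,020 × $116.17 = $5,810,823.40.
Subtracting fixed costs: EBIT = $5,810,823.40 − $1,962,600 = $3,848,223.40.
After interest of $1,120,977.00, pre-tax earnings = $2,727,246.40.
DCL = total CM / (EBIT − I) = $5,810,823.40 / $2,727,246.40 = 2.1307.
%ΔEPS = DCL × %ΔSales = 2.1307 × -22.8% = -48.6%.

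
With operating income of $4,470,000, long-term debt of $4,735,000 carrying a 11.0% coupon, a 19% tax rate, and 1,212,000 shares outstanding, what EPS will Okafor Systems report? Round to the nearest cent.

Pre-tax income = $4,470,000 − $520,850.00 = $3,949,150.00.
After tax at 19%: net income = $3,949,150.00 × 0.81 = $3,198,811.50.
Per share: $3,198,811.50 / 1,212,000 shares = $2.64.

$2.64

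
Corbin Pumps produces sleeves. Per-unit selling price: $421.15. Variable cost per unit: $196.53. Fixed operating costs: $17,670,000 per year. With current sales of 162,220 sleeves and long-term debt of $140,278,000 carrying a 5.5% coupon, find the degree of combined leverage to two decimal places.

3.30

Contribution at this volume is 162,220 × $224.62 = $36,437,856.40.
Subtracting fixed costs: EBIT = $36,437,856.40 − $17,670,000 = $18,767,856.40. Interest = $7,715,290.00.
DOL = $36,437,856.40 ÷ $18,767,856.40 = 1.9415; DFL = $18,767,856.40 ÷ $11,052,566.40 = 1.6981.
DCL = DOL × DFL = 1.9415 × 1.6981 = 3.2969.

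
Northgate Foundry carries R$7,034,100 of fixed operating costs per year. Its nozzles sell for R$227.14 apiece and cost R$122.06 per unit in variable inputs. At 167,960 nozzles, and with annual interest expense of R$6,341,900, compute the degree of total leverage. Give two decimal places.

Total contribution margin = 167,960 × R$105.08 = R$17,649,236.80.
Subtracting fixed costs: EBIT = R$17,649,236.80 − R$7,034,100 = R$10,615,136.80. Interest = R$6,341,900.00.
DOL = R$17,649,236.80 ÷ R$10,615,136.80 = 1.6626; DFL = R$10,615,136.80 ÷ R$4,273,236.80 = 2.4841.
DCL = DOL × DFL = 1.6626 × 2.4841 = 4.1301.

4.13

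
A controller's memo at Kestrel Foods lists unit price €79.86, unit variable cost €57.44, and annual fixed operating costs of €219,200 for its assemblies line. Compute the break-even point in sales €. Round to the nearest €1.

Contribution margin per unit = €79.86 − €57.44 = €22.42, a CM ratio of €22.42 ÷ €79.86 = 0.2807.
Break-even revenue = fixed costs × price ÷ CM = €219,200 × €79.86 ÷ €22.42 = €780,790.

€780,790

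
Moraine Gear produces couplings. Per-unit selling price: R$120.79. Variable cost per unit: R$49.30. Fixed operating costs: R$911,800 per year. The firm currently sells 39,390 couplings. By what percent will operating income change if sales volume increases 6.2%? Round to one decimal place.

+9.2%

At 39,390 units, contribution = 39,390 × R$71.49 = R$2,815,991.10.
Operating income = contribution − fixed costs = R$2,815,991.10 − R$911,800 = R$1,904,191.10.
Degree of operating leverage = R$2,815,991.10 / R$1,904,191.10 = 1.4788.
So EBIT moves 1.4788 × (+6.2%) = +9.2%.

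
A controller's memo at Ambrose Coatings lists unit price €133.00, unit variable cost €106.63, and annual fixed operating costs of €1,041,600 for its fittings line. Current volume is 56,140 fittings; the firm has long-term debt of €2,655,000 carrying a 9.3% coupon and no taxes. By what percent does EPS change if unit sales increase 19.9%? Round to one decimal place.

Contribution at this volume is 56,140 × €26.37 = €1,480,411.80.
Operating income = contribution − fixed costs = €1,480,411.80 − €1,041,600 = €438,811.80.
After interest of €246,915.00, pre-tax earnings = €191,896.80.
DCL = total CM / (EBIT − I) = €1,480,411.80 / €191,896.80 = 7.7146.
EPS therefore changes by 7.7146 × (+19.9%) = +153.5%.

+153.5%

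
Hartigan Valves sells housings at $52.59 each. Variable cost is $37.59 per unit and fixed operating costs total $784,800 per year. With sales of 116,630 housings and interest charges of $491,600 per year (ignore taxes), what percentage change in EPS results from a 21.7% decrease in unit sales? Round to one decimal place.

-80.3%

Contribution at this volume is 116,630 × $15.00 = $1,749,450.00.
EBIT = $1,749,450.00 − $784,800 = $964,650.00.
Interest = $491,600.00, so EBIT − I = $473,050.00.
Degree of combined leverage = contribution ÷ (EBIT − I) = $1,749,450.00 ÷ $473,050.00 = 3.6982.
%ΔEPS = DCL × %ΔSales = 3.6982 × -21.7% = -80.3%.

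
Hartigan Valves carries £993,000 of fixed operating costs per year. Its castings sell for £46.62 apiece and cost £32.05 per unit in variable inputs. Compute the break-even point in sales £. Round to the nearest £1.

£3,177,327

CM per unit = £46.62 − £32.05 = £14.57; CM ratio = £14.57 / £46.62 = 0.3125.
Break-even revenue = fixed costs × price ÷ CM = £993,000 × £46.62 ÷ £14.57 = £3,177,327.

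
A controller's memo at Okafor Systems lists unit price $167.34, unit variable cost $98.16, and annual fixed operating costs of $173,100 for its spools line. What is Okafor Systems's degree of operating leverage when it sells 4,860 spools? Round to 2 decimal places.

2.06

At 4,860 units, contribution = 4,860 × $69.18 = $336,214.80.
Operating income = contribution − fixed costs = $336,214.80 − $173,100 = $163,114.80.
Degree of operating leverage = $336,214.80 / $163,114.80 = 2.0612.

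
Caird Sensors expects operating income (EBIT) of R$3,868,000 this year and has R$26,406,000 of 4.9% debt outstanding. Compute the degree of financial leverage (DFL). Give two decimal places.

Interest = R$1,293,894.00.
DFL = EBIT ÷ (EBIT − I) = R$3,868,000 ÷ (R$3,868,000 − R$1,293,894.00) = R$3,868,000 ÷ R$2,574,106.00 = 1.5027.

1.50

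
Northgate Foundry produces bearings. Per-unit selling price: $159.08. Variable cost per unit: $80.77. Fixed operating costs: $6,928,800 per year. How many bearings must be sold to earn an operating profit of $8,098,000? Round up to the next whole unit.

191,889 bearings

Each unit contributes $159.08 − $80.77 = $78.31.
Required volume = (fixed costs + target profit) ÷ CM = ($6,928,800 + $8,098,000) ÷ $78.31 = 191,888.65, so 191,889 bearings.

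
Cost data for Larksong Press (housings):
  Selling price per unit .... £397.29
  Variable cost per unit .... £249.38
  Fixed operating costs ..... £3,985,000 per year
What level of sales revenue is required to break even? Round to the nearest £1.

£10,703,811

Contribution margin per unit = £397.29 − £249.38 = £147.91, a CM ratio of £147.91 ÷ £397.29 = 0.3723.
Break-even revenue = fixed costs × price ÷ CM = £3,985,000 × £397.29 ÷ £147.91 = £10,703,811.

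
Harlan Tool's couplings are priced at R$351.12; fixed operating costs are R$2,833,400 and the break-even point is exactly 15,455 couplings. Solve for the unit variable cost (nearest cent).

At break-even, FC = Q × (P − VC), so P − VC = R$2,833,400 ÷ 15,455 = R$183.3323.
Variable cost per unit = R$351.12 − R$183.3323 = R$167.79.

R$167.79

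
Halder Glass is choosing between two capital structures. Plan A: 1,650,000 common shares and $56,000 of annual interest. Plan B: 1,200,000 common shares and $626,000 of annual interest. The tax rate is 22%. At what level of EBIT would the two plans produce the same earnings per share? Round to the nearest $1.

At indifference, (EBIT − 56,000)(1 − t)/1,650,000 = (EBIT − 626,000)(1 − t)/1,200,000.
Cancelling (1 − t) and cross-multiplying: 1,200,000·(EBIT − 56,000) = 1,650,000·(EBIT − 626,000).
Solving, EBIT = (626,000·1,650,000 − 56,000·1,200,000) / (1,650,000 − 1,200,000) = 965,700,000,000 / 450,000 = 2,146,000.00.

$2,146,000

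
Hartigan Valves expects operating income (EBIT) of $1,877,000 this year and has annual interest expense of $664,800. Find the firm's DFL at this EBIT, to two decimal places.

1.55

Interest = $664,800.00.
DFL = EBIT ÷ (EBIT − I) = $1,877,000 ÷ ($1,877,000 − $664,800.00) = $1,877,000 ÷ $1,212,200.00 = 1.5484.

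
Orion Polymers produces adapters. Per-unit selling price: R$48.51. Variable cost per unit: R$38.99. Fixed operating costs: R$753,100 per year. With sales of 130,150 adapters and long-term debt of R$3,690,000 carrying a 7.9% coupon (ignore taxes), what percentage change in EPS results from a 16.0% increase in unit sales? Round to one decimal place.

At 130,150 units, contribution = 130,150 × R$9.52 = R$1,239,028.00.
Subtracting fixed costs: EBIT = R$1,239,028.00 − R$753,100 = R$485,928.00.
Interest = R$291,510.00, so EBIT − I = R$194,418.00.
DCL = total CM / (EBIT − I) = R$1,239,028.00 / R$194,418.00 = 6.3730.
%ΔEPS = DCL × %ΔSales = 6.3730 × +16.0% = +102.0%.

+102.0%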